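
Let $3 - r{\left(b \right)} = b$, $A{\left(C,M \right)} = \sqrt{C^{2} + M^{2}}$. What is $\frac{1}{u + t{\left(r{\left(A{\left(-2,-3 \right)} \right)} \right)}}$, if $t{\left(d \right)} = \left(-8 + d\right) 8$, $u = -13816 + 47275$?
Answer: $\frac{33419}{1116828729} + \frac{8 \sqrt{13}}{1116828729} \approx 2.9949 \cdot 10^{-5}$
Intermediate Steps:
$u = 33459$
$r{\left(b \right)} = 3 - b$
$t{\left(d \right)} = -64 + 8 d$
$\frac{1}{u + t{\left(r{\left(A{\left(-2,-3 \right)} \right)} \right)}} = \frac{1}{33459 - \left(64 - 8 \left(3 - \sqrt{\left(-2\right)^{2} + \left(-3\right)^{2}}\right)\right)} = \frac{1}{33459 - \left(64 - 8 \left(3 - \sqrt{4 + 9}\right)\right)} = \frac{1}{33459 - \left(64 - 8 \left(3 - \sqrt{13}\right)\right)} = \frac{1}{33459 - \left(40 + 8 \sqrt{13}\right)} = \frac{1}{33419 - 8 \sqrt{13}}$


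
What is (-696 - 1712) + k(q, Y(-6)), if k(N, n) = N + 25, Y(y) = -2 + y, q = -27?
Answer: -2410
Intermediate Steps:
k(N, n) = 25 + N
(-696 - 1712) + k(q, Y(-6)) = (-696 - 1712) + (25 - 27) = -2408 - 2 = -2410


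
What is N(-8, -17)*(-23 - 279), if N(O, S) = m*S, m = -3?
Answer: -15402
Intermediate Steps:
N(O, S) = -3*S
N(-8, -17)*(-23 - 279) = (-3*(-17))*(-23 - 279) = 51*(-302) = -15402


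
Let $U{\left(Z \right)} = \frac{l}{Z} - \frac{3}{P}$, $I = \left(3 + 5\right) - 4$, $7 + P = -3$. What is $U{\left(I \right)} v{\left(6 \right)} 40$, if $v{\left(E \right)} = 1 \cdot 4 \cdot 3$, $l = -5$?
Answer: $-456$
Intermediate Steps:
$P = -10$ ($P = -7 - 3 = -10$)
$I = 4$ ($I = 8 - 4 = 4$)
$U{\left(Z \right)} = \frac{3}{10} - \frac{5}{Z}$ ($U{\left(Z \right)} = - \frac{5}{Z} - \frac{3}{-10} = - \frac{5}{Z} - - \frac{3}{10} = - \frac{5}{Z} + \frac{3}{10} = \frac{3}{10} - \frac{5}{Z}$)
$v{\left(E \right)} = 12$ ($v{\left(E \right)} = 4 \cdot 3 = 12$)
$U{\left(I \right)} v{\left(6 \right)} 40 = \left(\frac{3}{10} - \frac{5}{4}\right) 12 \cdot 40 = \left(- \frac{19}{20}\right) 12 \cdot 40 = \left(- \frac{57}{5}\right) 40 = -456$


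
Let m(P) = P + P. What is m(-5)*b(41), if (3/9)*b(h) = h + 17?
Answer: -1740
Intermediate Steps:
m(P) = 2*P
b(h) = 51 + 3*h (b(h) = 3*(h + 17) = 3*(17 + h) = 51 + 3*h)
m(-5)*b(41) = (2*(-5))*(51 + 3*41) = -10*(51 + 123) = -10*174 = -1740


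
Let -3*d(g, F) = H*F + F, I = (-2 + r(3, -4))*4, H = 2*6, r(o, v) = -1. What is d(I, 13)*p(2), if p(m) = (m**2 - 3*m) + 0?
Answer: 338/3 ≈ 112.67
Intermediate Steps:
H = 12
p(m) = m**2 - 3*m
I = -12 (I = (-2 - 1)*4 = -3*4 = -12)
d(g, F) = -13*F/3 (d(g, F) = -(12*F + F)/3 = -13*F/3)
d(I, 13)*p(2) = (-13/3*13)*(2*(-3 + 2)) = -338*(-1)/3 = -169/3*(-2) = 338/3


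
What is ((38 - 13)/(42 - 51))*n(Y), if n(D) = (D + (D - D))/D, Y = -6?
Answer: -25/9 ≈ -2.7778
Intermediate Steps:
n(D) = 1 (n(D) = (D + 0)/D = D/D = 1)
((38 - 13)/(42 - 51))*n(Y) = ((38 - 13)/(42 - 51))*1 = (25/(-9))*1 = (25*(-⅑))*1 = -25/9*1 = -25/9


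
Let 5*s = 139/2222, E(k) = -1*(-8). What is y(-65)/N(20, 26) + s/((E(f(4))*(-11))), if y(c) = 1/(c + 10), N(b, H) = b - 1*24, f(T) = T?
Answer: 861/195536 ≈ 0.0044033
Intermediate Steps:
N(b, H) = -24 + b (N(b, H) = b - 24 = -24 + b)
y(c) = 1/(10 + c)
E(k) = 8
s = 139/11110 (s = (139/2222)/5 = (139*(1/2222))/5 = (⅕)*(139/2222) = 139/11110 ≈ 0.012511)
y(-65)/N(20, 26) + s/((E(f(4))*(-11))) = 1/((10 - 65)*(-24 + 20)) + 139/(11110*((8*(-11)))) = 1/(-55*(-4)) + (139/11110)/(-88) = -1/55*(-¼) + (139/11110)*(-1/88) = 1/220 - 139/977680 = 861/195536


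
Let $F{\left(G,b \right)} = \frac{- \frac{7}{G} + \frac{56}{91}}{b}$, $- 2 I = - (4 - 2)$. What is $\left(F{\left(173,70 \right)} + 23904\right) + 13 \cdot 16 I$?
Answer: $\frac{3795953453}{157430} \approx 24112.0$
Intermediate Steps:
$I = 1$ ($I = - \frac{\left(-1\right) \left(4 - 2\right)}{2} = - \frac{\left(-1\right) 2}{2} = \left(- \frac{1}{2}\right) \left(-2\right) = 1$)
$F{\left(G,b \right)} = \frac{\frac{8}{13} - \frac{7}{G}}{b}$ ($F{\left(G,b \right)} = \frac{- \frac{7}{G} + 56 \cdot \frac{1}{91}}{b} = \frac{- \frac{7}{G} + \frac{8}{13}}{b} = \frac{\frac{8}{13} - \frac{7}{G}}{b}$)
$\left(F{\left(173,70 \right)} + 23904\right) + 13 \cdot 16 I = \left(\frac{-91 + 8 \cdot 173}{13 \cdot 173 \cdot 70} + 23904\right) + 13 \cdot 16 \cdot 1 = \left(\frac{1}{13} \cdot \frac{1}{173} \cdot \frac{1}{70} \left(-91 + 1384\right) + 23904\right) + 208 \cdot 1 = \left(\frac{1}{13} \cdot \frac{1}{173} \cdot \frac{1}{70} \cdot 1293 + 23904\right) + 208 = \left(\frac{1293}{157430} + 23904\right) + 208 = \frac{3763208013}{157430} + 208 = \frac{3795953453}{157430}$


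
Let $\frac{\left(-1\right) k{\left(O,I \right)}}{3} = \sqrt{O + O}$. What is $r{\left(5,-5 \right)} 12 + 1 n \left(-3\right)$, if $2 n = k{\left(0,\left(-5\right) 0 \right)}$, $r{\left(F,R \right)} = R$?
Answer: $-60$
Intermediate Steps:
$k{\left(O,I \right)} = - 3 \sqrt{2} \sqrt{O}$ ($k{\left(O,I \right)} = - 3 \sqrt{O + O} = - 3 \sqrt{2 O} = - 3 \sqrt{2} \sqrt{O}$)
$n = 0$ ($n = \frac{\left(-3\right) \sqrt{2} \sqrt{0}}{2} = \frac{\left(-3\right) \sqrt{2} \cdot 0}{2} = \frac{1}{2} \cdot 0 = 0$)
$r{\left(5,-5 \right)} 12 + 1 n \left(-3\right) = \left(-5\right) 12 + 1 \cdot 0 \left(-3\right) = -60 + 0 \left(-3\right) = -60 + 0 = -60$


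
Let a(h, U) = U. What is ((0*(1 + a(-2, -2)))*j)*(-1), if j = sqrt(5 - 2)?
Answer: 0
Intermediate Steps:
j = sqrt(3) ≈ 1.7320
((0*(1 + a(-2, -2)))*j)*(-1) = ((0*(1 - 2))*sqrt(3))*(-1) = ((0*(-1))*sqrt(3))*(-1) = (0*sqrt(3))*(-1) = 0*(-1) = 0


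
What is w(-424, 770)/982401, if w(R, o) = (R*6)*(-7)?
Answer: 848/46781 ≈ 0.018127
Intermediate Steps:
w(R, o) = -42*R (w(R, o) = (6*R)*(-7) = -42*R)
w(-424, 770)/982401 = -42*(-424)/982401 = 17808*(1/982401) = 848/46781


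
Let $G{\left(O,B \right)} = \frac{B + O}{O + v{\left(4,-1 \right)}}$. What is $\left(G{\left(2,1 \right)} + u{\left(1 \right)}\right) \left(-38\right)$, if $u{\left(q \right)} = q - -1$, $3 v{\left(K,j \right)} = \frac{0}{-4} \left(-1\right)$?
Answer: $-133$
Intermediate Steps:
$v{\left(K,j \right)} = 0$ ($v{\left(K,j \right)} = \frac{\frac{0}{-4} \left(-1\right)}{3} = \frac{0 \left(- \frac{1}{4}\right) \left(-1\right)}{3} = \frac{0 \left(-1\right)}{3} = \frac{1}{3} \cdot 0 = 0$)
$G{\left(O,B \right)} = \frac{B + O}{O}$ ($G{\left(O,B \right)} = \frac{B + O}{O + 0} = \frac{B + O}{O}$)
$u{\left(q \right)} = 1 + q$ ($u{\left(q \right)} = q + 1 = 1 + q$)
$\left(G{\left(2,1 \right)} + u{\left(1 \right)}\right) \left(-38\right) = \left(\frac{1 + 2}{2} + \left(1 + 1\right)\right) \left(-38\right) = \left(\frac{1}{2} \cdot 3 + 2\right) \left(-38\right) = \left(\frac{3}{2} + 2\right) \left(-38\right) = \frac{7}{2} \left(-38\right) = -133$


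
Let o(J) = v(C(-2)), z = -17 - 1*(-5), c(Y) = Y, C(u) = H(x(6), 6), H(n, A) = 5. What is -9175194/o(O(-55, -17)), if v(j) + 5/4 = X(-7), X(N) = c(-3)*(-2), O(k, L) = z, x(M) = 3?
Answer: -36700776/19 ≈ -1.9316e+6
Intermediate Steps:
C(u) = 5
z = -12 (z = -17 + 5 = -12)
O(k, L) = -12
X(N) = 6 (X(N) = -3*(-2) = 6)
v(j) = 19/4 (v(j) = -5/4 + 6 = 19/4)
o(J) = 19/4
-9175194/o(O(-55, -17)) = -9175194/19/4 = -9175194*4/19 = -36700776/19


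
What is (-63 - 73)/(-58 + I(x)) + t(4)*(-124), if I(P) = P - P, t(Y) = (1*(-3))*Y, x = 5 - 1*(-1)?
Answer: 43220/29 ≈ 1490.3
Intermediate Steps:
x = 6 (x = 5 + 1 = 6)
t(Y) = -3*Y
I(P) = 0
(-63 - 73)/(-58 + I(x)) + t(4)*(-124) = (-63 - 73)/(-58 + 0) - 3*4*(-124) = -136/(-58) - 12*(-124) = -136*(-1/58) + 1488 = 68/29 + 1488 = 43220/29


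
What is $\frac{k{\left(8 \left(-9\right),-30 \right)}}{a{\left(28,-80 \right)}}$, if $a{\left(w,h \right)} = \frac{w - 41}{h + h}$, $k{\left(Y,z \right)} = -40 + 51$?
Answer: $\frac{1760}{13} \approx 135.38$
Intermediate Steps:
$k{\left(Y,z \right)} = 11$
$a{\left(w,h \right)} = \frac{-41 + w}{2 h}$
$\frac{k{\left(8 \left(-9\right),-30 \right)}}{a{\left(28,-80 \right)}} = \frac{11}{\frac{1}{2} \frac{1}{-80} \left(-41 + 28\right)} = \frac{11}{\frac{1}{2} \left(- \frac{1}{80}\right) \left(-13\right)} = \frac{11}{\frac{13}{160}} = 11 \cdot \frac{160}{13} = \frac{1760}{13}$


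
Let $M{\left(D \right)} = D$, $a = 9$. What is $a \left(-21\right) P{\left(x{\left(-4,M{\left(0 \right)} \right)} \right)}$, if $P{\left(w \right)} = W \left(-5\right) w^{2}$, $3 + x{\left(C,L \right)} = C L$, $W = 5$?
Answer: $42525$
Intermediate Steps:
$x{\left(C,L \right)} = -3 + C L$
$P{\left(w \right)} = - 25 w^{2}$ ($P{\left(w \right)} = 5 \left(-5\right) w^{2} = - 25 w^{2}$)
$a \left(-21\right) P{\left(x{\left(-4,M{\left(0 \right)} \right)} \right)} = 9 \left(-21\right) \left(- 25 \left(-3 - 0\right)^{2}\right) = - 189 \left(- 25 \left(-3 + 0\right)^{2}\right) = - 189 \left(- 25 \left(-3\right)^{2}\right) = - 189 \left(\left(-25\right) 9\right) = \left(-189\right) \left(-225\right) = 42525$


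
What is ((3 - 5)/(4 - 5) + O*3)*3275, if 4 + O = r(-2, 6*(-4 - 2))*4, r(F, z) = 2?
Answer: 45850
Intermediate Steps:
O = 4 (O = -4 + 2*4 = -4 + 8 = 4)
((3 - 5)/(4 - 5) + O*3)*3275 = ((3 - 5)/(4 - 5) + 4*3)*3275 = (-2/(-1) + 12)*3275 = (-2*(-1) + 12)*3275 = (2 + 12)*3275 = 14*3275 = 45850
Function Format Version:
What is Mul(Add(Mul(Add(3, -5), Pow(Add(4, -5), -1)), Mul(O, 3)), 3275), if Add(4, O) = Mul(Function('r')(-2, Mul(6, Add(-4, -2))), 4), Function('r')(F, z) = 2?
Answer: 45850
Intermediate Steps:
O = 4 (O = Add(-4, Mul(2, 4)) = Add(-4, 8) = 4)
Mul(Add(Mul(Add(3, -5), Pow(Add(4, -5), -1)), Mul(O, 3)), 3275) = Mul(Add(Mul(Add(3, -5), Pow(Add(4, -5), -1)), Mul(4, 3)), 3275) = Mul(Add(Mul(-2, Pow(-1, -1)), 12), 3275) = Mul(Add(Mul(-2, -1), 12), 3275) = Mul(Add(2, 12), 3275) = Mul(14, 3275) = 45850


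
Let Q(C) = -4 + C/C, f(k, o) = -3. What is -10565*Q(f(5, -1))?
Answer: 31695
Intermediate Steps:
Q(C) = -3 (Q(C) = -4 + 1 = -3)
-10565*Q(f(5, -1)) = -10565*(-3) = 31695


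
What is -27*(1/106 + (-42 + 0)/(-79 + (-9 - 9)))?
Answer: -122823/10282 ≈ -11.945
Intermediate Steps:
-27*(1/106 + (-42 + 0)/(-79 + (-9 - 9))) = -27*(1/106 - 42/(-79 - 18)) = -27*(1/106 - 42/(-97)) = -27*(1/106 - 42*(-1/97)) = -27*(1/106 + 42/97) = -27*4549/10282 = -122823/10282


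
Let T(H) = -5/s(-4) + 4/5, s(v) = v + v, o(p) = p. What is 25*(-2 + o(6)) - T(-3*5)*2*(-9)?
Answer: 2513/20 ≈ 125.65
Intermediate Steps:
s(v) = 2*v
T(H) = 57/40 (T(H) = -5/(2*(-4)) + 4/5 = -5/(-8) + 4*(⅕) = -5*(-⅛) + ⅘ = 5/8 + ⅘ = 57/40)
25*(-2 + o(6)) - T(-3*5)*2*(-9) = 25*(-2 + 6) - (57/40)*2*(-9) = 25*4 - 57*(-9)/20 = 100 - 1*(-513/20) = 100 + 513/20 = 2513/20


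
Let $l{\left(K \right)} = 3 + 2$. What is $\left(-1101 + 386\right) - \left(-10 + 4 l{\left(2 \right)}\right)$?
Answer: $-725$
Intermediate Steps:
$l{\left(K \right)} = 5$
$\left(-1101 + 386\right) - \left(-10 + 4 l{\left(2 \right)}\right) = \left(-1101 + 386\right) + \left(10 - 20\right) = -715 + \left(10 - 20\right) = -715 - 10 = -725$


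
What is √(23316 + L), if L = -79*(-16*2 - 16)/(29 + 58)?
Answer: 2*√4911353/29 ≈ 152.84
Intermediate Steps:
L = 1264/29 (L = -79*(-32 - 16)/87 = -(-3792)/87 = -79*(-16/29) = 1264/29 ≈ 43.586)
√(23316 + L) = √(23316 + 1264/29) = √(677428/29) = 2*√4911353/29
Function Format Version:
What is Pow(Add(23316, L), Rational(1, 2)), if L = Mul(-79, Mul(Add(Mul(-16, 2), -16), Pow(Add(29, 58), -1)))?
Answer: Mul(Rational(2, 29), Pow(4911353, Rational(1, 2))) ≈ 152.84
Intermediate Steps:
L = Rational(1264, 29) (L = Mul(-79, Mul(Add(-32, -16), Pow(87, -1))) = Mul(-79, Mul(-48, Rational(1, 87))) = Mul(-79, Rational(-16, 29)) = Rational(1264, 29) ≈ 43.586)
Pow(Add(23316, L), Rational(1, 2)) = Pow(Add(23316, Rational(1264, 29)), Rational(1, 2)) = Pow(Rational(677428, 29), Rational(1, 2)) = Mul(Rational(2, 29), Pow(4911353, Rational(1, 2)))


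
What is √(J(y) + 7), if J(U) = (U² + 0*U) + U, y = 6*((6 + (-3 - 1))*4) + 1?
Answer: 3*√273 ≈ 49.568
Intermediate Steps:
y = 49 (y = 6*((6 - 4)*4) + 1 = 6*(2*4) + 1 = 6*8 + 1 = 48 + 1 = 49)
J(U) = U + U² (J(U) = (U² + 0) + U = U² + U = U + U²)
√(J(y) + 7) = √(49*(1 + 49) + 7) = √(49*50 + 7) = √(2450 + 7) = √2457 = 3*√273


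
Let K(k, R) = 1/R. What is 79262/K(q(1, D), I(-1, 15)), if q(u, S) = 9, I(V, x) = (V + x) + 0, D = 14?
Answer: 1109668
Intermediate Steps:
I(V, x) = V + x
79262/K(q(1, D), I(-1, 15)) = 79262/(1/(-1 + 15)) = 79262/(1/14) = 79262*14 = 1109668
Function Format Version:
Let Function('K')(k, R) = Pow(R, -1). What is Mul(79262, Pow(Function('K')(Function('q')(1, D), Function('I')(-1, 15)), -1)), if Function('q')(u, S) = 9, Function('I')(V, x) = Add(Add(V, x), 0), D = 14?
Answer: 1109668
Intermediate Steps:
Function('I')(V, x) = Add(V, x)
Mul(79262, Pow(Function('K')(Function('q')(1, D), Function('I')(-1, 15)), -1)) = Mul(79262, Pow(Pow(Add(-1, 15), -1), -1)) = Mul(79262, Pow(Pow(14, -1), -1)) = Mul(79262, Pow(Rational(1, 14), -1)) = Mul(79262, 14) = 1109668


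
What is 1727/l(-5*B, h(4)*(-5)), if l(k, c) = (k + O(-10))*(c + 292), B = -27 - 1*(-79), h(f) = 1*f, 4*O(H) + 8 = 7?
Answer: -1727/70788 ≈ -0.024397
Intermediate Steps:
O(H) = -¼ (O(H) = -2 + (¼)*7 = -2 + 7/4 = -¼)
h(f) = f
B = 52 (B = -27 + 79 = 52)
l(k, c) = (292 + c)*(-¼ + k) (l(k, c) = (k - ¼)*(c + 292) = (-¼ + k)*(292 + c) = (292 + c)*(-¼ + k))
1727/l(-5*B, h(4)*(-5)) = 1727/(-73 + 292*(-5*52) - (-5) + (4*(-5))*(-5*52)) = 1727/(-73 + 292*(-260) - ¼*(-20) - 20*(-260)) = 1727/(-73 - 75920 + 5 + 5200) = 1727/(-70788) = 1727*(-1/70788) = -1727/70788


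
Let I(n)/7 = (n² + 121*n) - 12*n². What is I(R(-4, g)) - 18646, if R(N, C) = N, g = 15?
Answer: -23266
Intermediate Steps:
I(n) = -77*n² + 847*n (I(n) = 7*((n² + 121*n) - 12*n²) = 7*(-11*n² + 121*n) = -77*n² + 847*n)
I(R(-4, g)) - 18646 = 77*(-4)*(11 - 1*(-4)) - 18646 = 77*(-4)*(11 + 4) - 18646 = 77*(-4)*15 - 18646 = -4620 - 18646 = -23266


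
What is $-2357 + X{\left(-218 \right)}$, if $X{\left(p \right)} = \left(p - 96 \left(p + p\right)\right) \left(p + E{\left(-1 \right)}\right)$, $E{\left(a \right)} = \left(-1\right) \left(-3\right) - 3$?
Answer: $-9079441$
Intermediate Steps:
$E{\left(a \right)} = 0$ ($E{\left(a \right)} = 3 - 3 = 0$)
$X{\left(p \right)} = - 191 p^{2}$ ($X{\left(p \right)} = \left(p - 96 \left(p + p\right)\right) \left(p + 0\right) = \left(p - 96 \cdot 2 p\right) p = \left(p - 192 p\right) p = - 191 p p = - 191 p^{2}$)
$-2357 + X{\left(-218 \right)} = -2357 - 191 \left(-218\right)^{2} = -2357 - 9077084 = -9079441$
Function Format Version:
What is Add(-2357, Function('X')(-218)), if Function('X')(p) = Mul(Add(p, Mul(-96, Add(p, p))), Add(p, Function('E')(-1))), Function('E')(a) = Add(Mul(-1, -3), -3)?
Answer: -9079441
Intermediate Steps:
Function('E')(a) = 0 (Function('E')(a) = Add(3, -3) = 0)
Function('X')(p) = Mul(-191, Pow(p, 2)) (Function('X')(p) = Mul(Add(p, Mul(-96, Add(p, p))), Add(p, 0)) = Mul(Add(p, Mul(-96, Mul(2, p))), p) = Mul(Add(p, Mul(-192, p)), p) = Mul(Mul(-191, p), p) = Mul(-191, Pow(p, 2)))
Add(-2357, Function('X')(-218)) = Add(-2357, Mul(-191, Pow(-218, 2))) = Add(-2357, Mul(-191, 47524)) = Add(-2357, -9077084) = -9079441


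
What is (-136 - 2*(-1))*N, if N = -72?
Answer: 9648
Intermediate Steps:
(-136 - 2*(-1))*N = (-136 - 2*(-1))*(-72) = (-136 + 2)*(-72) = -134*(-72) = 9648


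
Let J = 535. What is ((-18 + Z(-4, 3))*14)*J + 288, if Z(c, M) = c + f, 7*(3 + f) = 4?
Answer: -182682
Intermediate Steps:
f = -17/7 (f = -3 + (1/7)*4 = -3 + 4/7 = -17/7 ≈ -2.4286)
Z(c, M) = -17/7 + c (Z(c, M) = c - 17/7 = -17/7 + c)
((-18 + Z(-4, 3))*14)*J + 288 = ((-18 + (-17/7 - 4))*14)*535 + 288 = ((-18 - 45/7)*14)*535 + 288 = -171/7*14*535 + 288 = -342*535 + 288 = -182970 + 288 = -182682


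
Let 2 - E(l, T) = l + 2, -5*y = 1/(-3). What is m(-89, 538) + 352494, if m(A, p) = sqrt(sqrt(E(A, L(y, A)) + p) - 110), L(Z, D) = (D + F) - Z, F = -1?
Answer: 352494 + sqrt(-110 + sqrt(627)) ≈ 3.5249e+5 + 9.2174*I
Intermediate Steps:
y = 1/15 (y = -1/5/(-3) = -1/5*(-1/3) = 1/15 ≈ 0.066667)
L(Z, D) = -1 + D - Z (L(Z, D) = (D - 1) - Z = (-1 + D) - Z = -1 + D - Z)
E(l, T) = -l (E(l, T) = 2 - (l + 2) = 2 - (2 + l) = 2 + (-2 - l) = -l)
m(A, p) = sqrt(-110 + sqrt(p - A)) (m(A, p) = sqrt(sqrt(-A + p) - 110) = sqrt(sqrt(p - A) - 110) = sqrt(-110 + sqrt(p - A)))
m(-89, 538) + 352494 = sqrt(-110 + sqrt(538 - 1*(-89))) + 352494 = sqrt(-110 + sqrt(538 + 89)) + 352494 = sqrt(-110 + sqrt(627)) + 352494 = 352494 + sqrt(-110 + sqrt(627))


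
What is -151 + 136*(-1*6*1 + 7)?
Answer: -15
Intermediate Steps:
-151 + 136*(-1*6*1 + 7) = -151 + 136*(-6*1 + 7) = -151 + 136*(-6 + 7) = -151 + 136*1 = -151 + 136 = -15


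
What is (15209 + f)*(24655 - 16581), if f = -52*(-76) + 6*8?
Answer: 155093466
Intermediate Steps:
f = 4000 (f = 3952 + 48 = 4000)
(15209 + f)*(24655 - 16581) = (15209 + 4000)*(24655 - 16581) = 19209*8074 = 155093466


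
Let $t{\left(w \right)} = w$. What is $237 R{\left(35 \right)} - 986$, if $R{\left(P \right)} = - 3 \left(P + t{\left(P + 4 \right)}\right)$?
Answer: $-53600$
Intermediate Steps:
$R{\left(P \right)} = -12 - 6 P$ ($R{\left(P \right)} = - 3 \left(P + \left(P + 4\right)\right) = - 3 \left(P + \left(4 + P\right)\right) = - 3 \left(4 + 2 P\right) = -12 - 6 P$)
$237 R{\left(35 \right)} - 986 = 237 \left(-12 - 210\right) - 986 = 237 \left(-222\right) - 986 = -52614 - 986 = -53600$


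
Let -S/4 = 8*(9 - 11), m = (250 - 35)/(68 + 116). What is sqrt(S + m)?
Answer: sqrt(551586)/92 ≈ 8.0727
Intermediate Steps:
m = 215/184 ≈ 1.1685
S = 64 (S = -32*(9 - 11) = -32*(-2) = -4*(-16) = 64)
sqrt(S + m) = sqrt(64 + 215/184) = sqrt(11991/184) = sqrt(551586)/92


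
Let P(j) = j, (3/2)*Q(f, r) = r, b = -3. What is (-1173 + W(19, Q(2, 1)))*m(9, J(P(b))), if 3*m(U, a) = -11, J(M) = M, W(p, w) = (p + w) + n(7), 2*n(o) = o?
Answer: 75889/18 ≈ 4216.1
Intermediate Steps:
Q(f, r) = 2*r/3
n(o) = o/2
W(p, w) = 7/2 + p + w (W(p, w) = (p + w) + (1/2)*7 = (p + w) + 7/2 = 7/2 + p + w)
m(U, a) = -11/3 (m(U, a) = (1/3)*(-11) = -11/3)
(-1173 + W(19, Q(2, 1)))*m(9, J(P(b))) = (-1173 + (7/2 + 19 + (2/3)*1))*(-11/3) = (-1173 + (7/2 + 19 + 2/3))*(-11/3) = (-1173 + 139/6)*(-11/3) = -6899/6*(-11/3) = 75889/18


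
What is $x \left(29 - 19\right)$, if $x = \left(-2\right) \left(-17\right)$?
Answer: $340$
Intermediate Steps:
$x = 34$
$x \left(29 - 19\right) = 34 \left(29 - 19\right) = 34 \cdot 10 = 340$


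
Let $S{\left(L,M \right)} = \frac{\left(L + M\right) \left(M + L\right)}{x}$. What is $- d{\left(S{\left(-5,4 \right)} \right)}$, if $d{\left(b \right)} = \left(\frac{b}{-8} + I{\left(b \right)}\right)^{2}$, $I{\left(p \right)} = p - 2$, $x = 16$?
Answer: $- \frac{62001}{16384} \approx -3.7842$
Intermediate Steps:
$I{\left(p \right)} = -2 + p$
$S{\left(L,M \right)} = \frac{\left(L + M\right)^{2}}{16}$ ($S{\left(L,M \right)} = \frac{\left(L + M\right) \left(M + L\right)}{16} = \left(L + M\right) \left(L + M\right) \frac{1}{16} = \left(L + M\right)^{2} \cdot \frac{1}{16} = \frac{\left(L + M\right)^{2}}{16}$)
$d{\left(b \right)} = \left(-2 + \frac{7 b}{8}\right)^{2}$ ($d{\left(b \right)} = \left(\frac{b}{-8} + \left(-2 + b\right)\right)^{2} = \left(b \left(- \frac{1}{8}\right) + \left(-2 + b\right)\right)^{2} = \left(- \frac{b}{8} + \left(-2 + b\right)\right)^{2} = \left(-2 + \frac{7 b}{8}\right)^{2}$)
$- d{\left(S{\left(-5,4 \right)} \right)} = - \frac{\left(16 - 7 \frac{\left(-5 + 4\right)^{2}}{16}\right)^{2}}{64} = - \frac{\left(16 - 7 \frac{\left(-1\right)^{2}}{16}\right)^{2}}{64} = - \frac{\left(16 - 7 \cdot \frac{1}{16} \cdot 1\right)^{2}}{64} = - \frac{\left(16 - \frac{7}{16}\right)^{2}}{64} = - \frac{\left(\frac{249}{16}\right)^{2}}{64} = - \frac{62001}{64 \cdot 256} = \left(-1\right) \frac{62001}{16384} = - \frac{62001}{16384}$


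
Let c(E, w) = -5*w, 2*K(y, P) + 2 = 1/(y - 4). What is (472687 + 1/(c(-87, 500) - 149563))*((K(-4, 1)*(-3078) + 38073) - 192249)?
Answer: -10846825189845450/152063 ≈ -7.1331e+10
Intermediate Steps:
K(y, P) = -1 + 1/(2*(-4 + y)) (K(y, P) = -1 + 1/(2*(y - 4)) = -1 + 1/(2*(-4 + y)))
(472687 + 1/(c(-87, 500) - 149563))*((K(-4, 1)*(-3078) + 38073) - 192249) = (472687 + 1/(-5*500 - 149563))*((((9/2 - 1*(-4))/(-4 - 4))*(-3078) + 38073) - 192249) = (472687 + 1/(-2500 - 149563))*((((9/2 + 4)/(-8))*(-3078) + 38073) - 192249) = (472687 + 1/(-152063))*((-1/8*17/2*(-3078) + 38073) - 192249) = (472687 - 1/152063)*((-17/16*(-3078) + 38073) - 192249) = 71878203280*((26163/8 + 38073) - 192249)/152063 = 71878203280*(330747/8 - 192249)/152063 = (71878203280/152063)*(-1207245/8) = -10846825189845450/152063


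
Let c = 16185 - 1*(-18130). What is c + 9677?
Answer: 43992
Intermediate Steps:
c = 34315 (c = 16185 + 18130 = 34315)
c + 9677 = 34315 + 9677 = 43992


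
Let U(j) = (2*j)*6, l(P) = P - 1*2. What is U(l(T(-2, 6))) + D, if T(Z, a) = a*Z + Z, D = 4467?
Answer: 4275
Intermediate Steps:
T(Z, a) = Z + Z*a (T(Z, a) = Z*a + Z = Z + Z*a)
l(P) = -2 + P (l(P) = P - 2 = -2 + P)
U(j) = 12*j
U(l(T(-2, 6))) + D = 12*(-2 - 2*(1 + 6)) + 4467 = 12*(-2 - 2*7) + 4467 = 12*(-2 - 14) + 4467 = 12*(-16) + 4467 = -192 + 4467 = 4275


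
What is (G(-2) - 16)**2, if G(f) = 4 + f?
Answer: 196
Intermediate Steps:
(G(-2) - 16)**2 = ((4 - 2) - 16)**2 = (2 - 16)**2 = (-14)**2 = 196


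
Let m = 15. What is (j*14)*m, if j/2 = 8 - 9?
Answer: -420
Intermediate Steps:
j = -2 (j = 2*(8 - 9) = 2*(-1) = -2)
(j*14)*m = -2*14*15 = -28*15 = -420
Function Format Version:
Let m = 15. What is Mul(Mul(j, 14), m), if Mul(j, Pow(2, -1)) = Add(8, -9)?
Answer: -420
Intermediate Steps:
j = -2 (j = Mul(2, Add(8, -9)) = Mul(2, -1) = -2)
Mul(Mul(j, 14), m) = Mul(Mul(-2, 14), 15) = Mul(-28, 15) = -420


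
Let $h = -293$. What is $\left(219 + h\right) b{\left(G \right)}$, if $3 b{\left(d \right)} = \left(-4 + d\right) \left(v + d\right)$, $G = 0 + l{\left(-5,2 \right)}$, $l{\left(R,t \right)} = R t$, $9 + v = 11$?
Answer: $- \frac{8288}{3} \approx -2762.7$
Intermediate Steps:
$v = 2$ ($v = -9 + 11 = 2$)
$G = -10$ ($G = 0 - 10 = -10$)
$b{\left(d \right)} = \frac{\left(-4 + d\right) \left(2 + d\right)}{3}$
$\left(219 + h\right) b{\left(G \right)} = \left(219 - 293\right) \left(- \frac{8}{3} - - \frac{20}{3} + \frac{\left(-10\right)^{2}}{3}\right) = - 74 \left(- \frac{8}{3} + \frac{20}{3} + \frac{1}{3} \cdot 100\right) = - 74 \left(- \frac{8}{3} + \frac{20}{3} + \frac{100}{3}\right) = \left(-74\right) \frac{112}{3} = - \frac{8288}{3}$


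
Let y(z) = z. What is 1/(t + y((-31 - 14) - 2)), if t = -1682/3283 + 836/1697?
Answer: -5571251/261958563 ≈ -0.021268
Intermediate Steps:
t = -109766/5571251 (t = -1682*1/3283 + 836*(1/1697) = -1682/3283 + 836/1697 = -109766/5571251 ≈ -0.019702)
1/(t + y((-31 - 14) - 2)) = 1/(-109766/5571251 + ((-31 - 14) - 2)) = 1/(-109766/5571251 + (-45 - 2)) = 1/(-109766/5571251 - 47) = 1/(-261958563/5571251) = -5571251/261958563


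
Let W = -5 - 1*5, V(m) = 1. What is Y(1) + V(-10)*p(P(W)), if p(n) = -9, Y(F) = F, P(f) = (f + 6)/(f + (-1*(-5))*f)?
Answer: -8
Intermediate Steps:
W = -10 (W = -5 - 5 = -10)
P(f) = (6 + f)/(6*f) (P(f) = (6 + f)/(f + 5*f) = (6 + f)/((6*f)) = (6 + f)*(1/(6*f)) = (6 + f)/(6*f))
Y(1) + V(-10)*p(P(W)) = 1 + 1*(-9) = 1 - 9 = -8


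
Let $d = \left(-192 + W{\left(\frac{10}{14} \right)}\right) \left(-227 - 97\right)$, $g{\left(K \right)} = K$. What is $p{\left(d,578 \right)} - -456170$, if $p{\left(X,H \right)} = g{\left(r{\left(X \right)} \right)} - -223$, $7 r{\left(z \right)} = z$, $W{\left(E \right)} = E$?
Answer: $\frac{22797093}{49} \approx 4.6525 \cdot 10^{5}$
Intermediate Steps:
$r{\left(z \right)} = \frac{z}{7}$
$d = \frac{433836}{7}$ ($d = \left(-192 + \frac{10}{14}\right) \left(-227 - 97\right) = \left(-192 + 10 \cdot \frac{1}{14}\right) \left(-324\right) = \left(-192 + \frac{5}{7}\right) \left(-324\right) = \left(- \frac{1339}{7}\right) \left(-324\right) = \frac{433836}{7} \approx 61977.0$)
$p{\left(X,H \right)} = 223 + \frac{X}{7}$ ($p{\left(X,H \right)} = \frac{X}{7} - -223 = \frac{X}{7} + 223 = 223 + \frac{X}{7}$)
$p{\left(d,578 \right)} - -456170 = \left(223 + \frac{1}{7} \cdot \frac{433836}{7}\right) - -456170 = \left(223 + \frac{433836}{49}\right) + 456170 = \frac{444763}{49} + 456170 = \frac{22797093}{49}$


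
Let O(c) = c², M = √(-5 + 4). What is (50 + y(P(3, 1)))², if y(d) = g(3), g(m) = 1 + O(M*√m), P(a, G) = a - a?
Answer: 2304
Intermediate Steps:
P(a, G) = 0
M = I (M = √(-1) = I ≈ 1.0*I)
g(m) = 1 - m (g(m) = 1 + (I*√m)² = 1 - m)
y(d) = -2 (y(d) = 1 - 1*3 = 1 - 3 = -2)
(50 + y(P(3, 1)))² = (50 - 2)² = 48² = 2304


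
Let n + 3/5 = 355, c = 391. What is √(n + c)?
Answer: √18635/5 ≈ 27.302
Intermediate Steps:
n = 1772/5 (n = -⅗ + 355 = 1772/5 ≈ 354.40)
√(n + c) = √(1772/5 + 391) = √(3727/5) = √18635/5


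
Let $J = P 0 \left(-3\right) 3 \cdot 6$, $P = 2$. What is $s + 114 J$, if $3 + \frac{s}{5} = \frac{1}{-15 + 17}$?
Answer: $- \frac{25}{2} \approx -12.5$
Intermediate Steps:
$s = - \frac{25}{2}$ ($s = -15 + \frac{5}{-15 + 17} = -15 + \frac{5}{2} = - \frac{25}{2} \approx -12.5$)
$J = 0$ ($J = 2 \cdot 0 \left(-3\right) 3 \cdot 6 = 2 \cdot 0 \cdot 3 \cdot 6 = 2 \cdot 0 \cdot 6 = 0 \cdot 6 = 0$)
$s + 114 J = - \frac{25}{2} + 114 \cdot 0 = - \frac{25}{2} + 0 = - \frac{25}{2}$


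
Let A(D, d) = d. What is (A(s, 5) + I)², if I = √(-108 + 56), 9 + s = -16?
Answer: -27 + 20*I*√13 ≈ -27.0 + 72.111*I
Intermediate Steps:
s = -25 (s = -9 - 16 = -25)
I = 2*I*√13 (I = √(-52) = 2*I*√13 ≈ 7.2111*I)
(A(s, 5) + I)² = (5 + 2*I*√13)²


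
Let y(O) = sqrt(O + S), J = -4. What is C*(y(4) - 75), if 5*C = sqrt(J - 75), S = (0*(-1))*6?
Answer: -73*I*sqrt(79)/5 ≈ -129.77*I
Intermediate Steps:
S = 0 (S = 0*6 = 0)
y(O) = sqrt(O) (y(O) = sqrt(O + 0) = sqrt(O))
C = I*sqrt(79)/5 (C = sqrt(-4 - 75)/5 = sqrt(-79)/5 = (I*sqrt(79))/5 = I*sqrt(79)/5 ≈ 1.7776*I)
C*(y(4) - 75) = (I*sqrt(79)/5)*(sqrt(4) - 75) = (I*sqrt(79)/5)*(2 - 75) = (I*sqrt(79)/5)*(-73) = -73*I*sqrt(79)/5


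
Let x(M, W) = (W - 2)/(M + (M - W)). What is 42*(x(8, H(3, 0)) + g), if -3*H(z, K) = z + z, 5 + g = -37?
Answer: -5320/3 ≈ -1773.3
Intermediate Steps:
g = -42 (g = -5 - 37 = -42)
H(z, K) = -2*z/3 (H(z, K) = -(z + z)/3 = -2*z/3)
x(M, W) = (-2 + W)/(-W + 2*M)
42*(x(8, H(3, 0)) + g) = 42*((-2 - 2/3*3)/(-(-2)*3/3 + 2*8) - 42) = 42*((-2 - 2)/(-1*(-2) + 16) - 42) = 42*(-4/(2 + 16) - 42) = 42*(-4/18 - 42) = 42*((1/18)*(-4) - 42) = 42*(-2/9 - 42) = 42*(-380/9) = -5320/3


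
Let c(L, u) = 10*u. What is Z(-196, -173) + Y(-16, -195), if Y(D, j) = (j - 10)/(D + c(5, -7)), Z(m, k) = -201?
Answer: -17081/86 ≈ -198.62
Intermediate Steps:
Y(D, j) = (-10 + j)/(-70 + D) (Y(D, j) = (j - 10)/(D + 10*(-7)) = (-10 + j)/(D - 70) = (-10 + j)/(-70 + D))
Z(-196, -173) + Y(-16, -195) = -201 + (-10 - 195)/(-70 - 16) = -201 - 205/(-86) = -201 - 1/86*(-205) = -201 + 205/86 = -17081/86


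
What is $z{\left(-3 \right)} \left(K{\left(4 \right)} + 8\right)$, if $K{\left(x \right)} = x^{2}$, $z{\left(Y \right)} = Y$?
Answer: $-72$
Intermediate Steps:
$z{\left(-3 \right)} \left(K{\left(4 \right)} + 8\right) = - 3 \left(4^{2} + 8\right) = - 3 \left(16 + 8\right) = \left(-3\right) 24 = -72$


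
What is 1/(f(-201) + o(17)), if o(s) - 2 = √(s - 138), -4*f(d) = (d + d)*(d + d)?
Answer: -40399/1632079322 - 11*I/1632079322 ≈ -2.4753e-5 - 6.7399e-9*I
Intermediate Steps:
f(d) = -d² (f(d) = -(d + d)*(d + d)/4 = -2*d*2*d/4 = -d²)
o(s) = 2 + √(-138 + s) (o(s) = 2 + √(s - 138) = 2 + √(-138 + s))
1/(f(-201) + o(17)) = 1/(-1*(-201)² + (2 + √(-138 + 17))) = 1/(-1*40401 + (2 + √(-121))) = 1/(-40401 + (2 + 11*I)) = 1/(-40399 + 11*I) = (-40399 - 11*I)/1632079322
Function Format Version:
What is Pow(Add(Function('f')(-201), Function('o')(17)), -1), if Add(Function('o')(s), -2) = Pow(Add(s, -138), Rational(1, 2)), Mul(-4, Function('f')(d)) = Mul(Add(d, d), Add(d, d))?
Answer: Add(Rational(-40399, 1632079322), Mul(Rational(-11, 1632079322), I)) ≈ Add(-2.4753e-5, Mul(-6.7399e-9, I))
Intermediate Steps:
Function('f')(d) = Mul(-1, Pow(d, 2)) (Function('f')(d) = Mul(Rational(-1, 4), Mul(Add(d, d), Add(d, d))) = Mul(Rational(-1, 4), Mul(Mul(2, d), Mul(2, d))) = Mul(Rational(-1, 4), Mul(4, Pow(d, 2))) = Mul(-1, Pow(d, 2)))
Function('o')(s) = Add(2, Pow(Add(-138, s), Rational(1, 2))) (Function('o')(s) = Add(2, Pow(Add(s, -138), Rational(1, 2))) = Add(2, Pow(Add(-138, s), Rational(1, 2))))
Pow(Add(Function('f')(-201), Function('o')(17)), -1) = Pow(Add(Mul(-1, Pow(-201, 2)), Add(2, Pow(Add(-138, 17), Rational(1, 2)))), -1) = Pow(Add(Mul(-1, 40401), Add(2, Pow(-121, Rational(1, 2)))), -1) = Pow(Add(-40401, Add(2, Mul(11, I))), -1) = Pow(Add(-40399, Mul(11, I)), -1) = Mul(Rational(1, 1632079322), Add(-40399, Mul(-11, I)))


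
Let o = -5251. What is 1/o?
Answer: -1/5251 ≈ -0.00019044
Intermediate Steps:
1/o = 1/(-5251) = -1/5251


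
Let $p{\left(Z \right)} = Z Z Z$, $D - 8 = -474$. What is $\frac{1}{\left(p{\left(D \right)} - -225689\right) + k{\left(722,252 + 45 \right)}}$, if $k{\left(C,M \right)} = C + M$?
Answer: $- \frac{1}{100967988} \approx -9.9041 \cdot 10^{-9}$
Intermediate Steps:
$D = -466$ ($D = 8 - 474 = -466$)
$p{\left(Z \right)} = Z^{3}$ ($p{\left(Z \right)} = Z^{2} Z = Z^{3}$)
$\frac{1}{\left(p{\left(D \right)} - -225689\right) + k{\left(722,252 + 45 \right)}} = \frac{1}{\left(\left(-466\right)^{3} - -225689\right) + \left(722 + \left(252 + 45\right)\right)} = \frac{1}{\left(-101194696 + 225689\right) + \left(722 + 297\right)} = \frac{1}{-100969007 + 1019} = \frac{1}{-100967988} = - \frac{1}{100967988}$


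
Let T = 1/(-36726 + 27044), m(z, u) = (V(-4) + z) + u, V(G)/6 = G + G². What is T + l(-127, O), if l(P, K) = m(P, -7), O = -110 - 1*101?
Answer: -600285/9682 ≈ -62.000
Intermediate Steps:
O = -211 (O = -110 - 101 = -211)
V(G) = 6*G + 6*G² (V(G) = 6*(G + G²) = 6*G + 6*G²)
m(z, u) = 72 + u + z (m(z, u) = (6*(-4)*(1 - 4) + z) + u = (6*(-4)*(-3) + z) + u = (72 + z) + u = 72 + u + z)
l(P, K) = 65 + P (l(P, K) = 72 - 7 + P = 65 + P)
T = -1/9682 (T = 1/(-9682) = -1/9682 ≈ -0.00010328)
T + l(-127, O) = -1/9682 + (65 - 127) = -1/9682 - 62 = -600285/9682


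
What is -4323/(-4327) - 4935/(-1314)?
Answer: 9011389/1895226 ≈ 4.7548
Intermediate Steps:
-4323/(-4327) - 4935/(-1314) = -4323*(-1/4327) - 4935*(-1/1314) = 4323/4327 + 1645/438 = 9011389/1895226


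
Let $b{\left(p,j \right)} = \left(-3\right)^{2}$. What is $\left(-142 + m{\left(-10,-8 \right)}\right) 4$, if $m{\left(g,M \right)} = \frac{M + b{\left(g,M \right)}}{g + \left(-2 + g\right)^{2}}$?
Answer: $- \frac{38054}{67} \approx -567.97$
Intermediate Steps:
$b{\left(p,j \right)} = 9$
$m{\left(g,M \right)} = \frac{9 + M}{g + \left(-2 + g\right)^{2}}$ ($m{\left(g,M \right)} = \frac{M + 9}{g + \left(-2 + g\right)^{2}} = \frac{9 + M}{g + \left(-2 + g\right)^{2}}$)
$\left(-142 + m{\left(-10,-8 \right)}\right) 4 = \left(-142 + \frac{9 - 8}{-10 + \left(-2 - 10\right)^{2}}\right) 4 = \left(-142 + \frac{1}{-10 + \left(-12\right)^{2}} \cdot 1\right) 4 = \left(-142 + \frac{1}{-10 + 144} \cdot 1\right) 4 = \left(-142 + \frac{1}{134} \cdot 1\right) 4 = \left(-142 + \frac{1}{134}\right) 4 = \left(- \frac{19027}{134}\right) 4 = - \frac{38054}{67}$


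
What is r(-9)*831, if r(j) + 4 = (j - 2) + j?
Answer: -19944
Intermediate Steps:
r(j) = -6 + 2*j (r(j) = -4 + ((j - 2) + j) = -4 + ((-2 + j) + j) = -4 + (-2 + 2*j) = -6 + 2*j)
r(-9)*831 = (-6 + 2*(-9))*831 = (-6 - 18)*831 = -24*831 = -19944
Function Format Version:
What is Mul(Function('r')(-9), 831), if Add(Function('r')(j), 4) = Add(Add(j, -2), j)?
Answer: -19944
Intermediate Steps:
Function('r')(j) = Add(-6, Mul(2, j)) (Function('r')(j) = Add(-4, Add(Add(j, -2), j)) = Add(-4, Add(Add(-2, j), j)) = Add(-4, Add(-2, Mul(2, j))) = Add(-6, Mul(2, j)))
Mul(Function('r')(-9), 831) = Mul(Add(-6, Mul(2, -9)), 831) = Mul(Add(-6, -18), 831) = Mul(-24, 831) = -19944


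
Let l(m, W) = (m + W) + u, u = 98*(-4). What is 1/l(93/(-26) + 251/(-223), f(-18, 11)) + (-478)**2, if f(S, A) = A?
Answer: 510959448854/2236303 ≈ 2.2848e+5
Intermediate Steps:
u = -392
l(m, W) = -392 + W + m (l(m, W) = (m + W) - 392 = (W + m) - 392 = -392 + W + m)
1/l(93/(-26) + 251/(-223), f(-18, 11)) + (-478)**2 = 1/(-392 + 11 + (93/(-26) + 251/(-223))) + (-478)**2 = 1/(-392 + 11 + (93*(-1/26) + 251*(-1/223))) + 228484 = 1/(-392 + 11 + (-93/26 - 251/223)) + 228484 = 1/(-392 + 11 - 27265/5798) + 228484 = 1/(-2236303/5798) + 228484 = -5798/2236303 + 228484 = 510959448854/2236303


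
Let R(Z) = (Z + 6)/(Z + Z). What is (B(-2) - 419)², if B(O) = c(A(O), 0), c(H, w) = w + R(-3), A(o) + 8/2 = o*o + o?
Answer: 703921/4 ≈ 1.7598e+5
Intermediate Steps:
R(Z) = (6 + Z)/(2*Z) (R(Z) = (6 + Z)/((2*Z)) = (6 + Z)*(1/(2*Z)) = (6 + Z)/(2*Z))
A(o) = -4 + o + o² (A(o) = -4 + (o*o + o) = -4 + (o² + o) = -4 + (o + o²) = -4 + o + o²)
c(H, w) = -½ + w (c(H, w) = w + (½)*(6 - 3)/(-3) = w + (½)*(-⅓)*3 = w - ½ = -½ + w)
B(O) = -½ (B(O) = -½ + 0 = -½)
(B(-2) - 419)² = (-½ - 419)² = (-839/2)² = 703921/4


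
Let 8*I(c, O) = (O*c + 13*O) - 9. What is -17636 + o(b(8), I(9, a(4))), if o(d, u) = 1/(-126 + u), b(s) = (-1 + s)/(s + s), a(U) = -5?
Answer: -19875780/1127 ≈ -17636.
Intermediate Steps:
I(c, O) = -9/8 + 13*O/8 + O*c/8 (I(c, O) = ((O*c + 13*O) - 9)/8 = ((13*O + O*c) - 9)/8 = (-9 + 13*O + O*c)/8 = -9/8 + 13*O/8 + O*c/8)
b(s) = (-1 + s)/(2*s) (b(s) = (-1 + s)/((2*s)) = (-1 + s)*(1/(2*s)) = (-1 + s)/(2*s))
-17636 + o(b(8), I(9, a(4))) = -17636 + 1/(-126 + (-9/8 + (13/8)*(-5) + (1/8)*(-5)*9)) = -17636 + 1/(-126 + (-9/8 - 65/8 - 45/8)) = -17636 + 1/(-126 - 119/8) = -17636 + 1/(-1127/8) = -17636 - 8/1127 = -19875780/1127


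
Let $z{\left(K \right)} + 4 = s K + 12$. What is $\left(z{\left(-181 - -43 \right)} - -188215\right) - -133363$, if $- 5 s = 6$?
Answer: $\frac{1608758}{5} \approx 3.2175 \cdot 10^{5}$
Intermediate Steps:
$s = - \frac{6}{5}$ ($s = \left(- \frac{1}{5}\right) 6 = - \frac{6}{5} \approx -1.2$)
$z{\left(K \right)} = 8 - \frac{6 K}{5}$ ($z{\left(K \right)} = -4 - \left(-12 + \frac{6 K}{5}\right) = 8 - \frac{6 K}{5}$)
$\left(z{\left(-181 - -43 \right)} - -188215\right) - -133363 = \left(\left(8 - \frac{6 \left(-181 - -43\right)}{5}\right) - -188215\right) - -133363 = \left(\left(8 - \frac{6 \left(-181 + 43\right)}{5}\right) + 188215\right) + 133363 = \left(\left(8 - - \frac{828}{5}\right) + 188215\right) + 133363 = \left(\left(8 + \frac{828}{5}\right) + 188215\right) + 133363 = \left(\frac{868}{5} + 188215\right) + 133363 = \frac{941943}{5} + 133363 = \frac{1608758}{5}$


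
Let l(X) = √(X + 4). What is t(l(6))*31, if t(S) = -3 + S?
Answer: -93 + 31*√10 ≈ 5.0306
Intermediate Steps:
l(X) = √(4 + X)
t(l(6))*31 = (-3 + √(4 + 6))*31 = (-3 + √10)*31 = -93 + 31*√10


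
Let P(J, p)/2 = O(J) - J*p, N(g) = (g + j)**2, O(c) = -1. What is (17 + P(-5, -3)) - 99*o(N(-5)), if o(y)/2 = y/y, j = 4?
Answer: -213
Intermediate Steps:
N(g) = (4 + g)**2 (N(g) = (g + 4)**2 = (4 + g)**2)
P(J, p) = -2 - 2*J*p (P(J, p) = 2*(-1 - J*p) = -2 - 2*J*p)
o(y) = 2 (o(y) = 2*(y/y) = 2*1 = 2)
(17 + P(-5, -3)) - 99*o(N(-5)) = (17 + (-2 - 2*(-5)*(-3))) - 99*2 = (17 + (-2 - 30)) - 198 = (17 - 32) - 198 = -15 - 198 = -213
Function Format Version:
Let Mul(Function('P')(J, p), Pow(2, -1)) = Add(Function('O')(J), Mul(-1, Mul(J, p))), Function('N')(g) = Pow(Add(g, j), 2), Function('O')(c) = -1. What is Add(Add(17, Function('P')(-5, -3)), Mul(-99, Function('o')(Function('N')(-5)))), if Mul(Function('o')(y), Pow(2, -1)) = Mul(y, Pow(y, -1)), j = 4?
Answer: -213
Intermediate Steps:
Function('N')(g) = Pow(Add(4, g), 2) (Function('N')(g) = Pow(Add(g, 4), 2) = Pow(Add(4, g), 2))
Function('P')(J, p) = Add(-2, Mul(-2, J, p)) (Function('P')(J, p) = Mul(2, Add(-1, Mul(-1, Mul(J, p)))) = Mul(2, Add(-1, Mul(-1, J, p))) = Add(-2, Mul(-2, J, p)))
Function('o')(y) = 2 (Function('o')(y) = Mul(2, Mul(y, Pow(y, -1))) = Mul(2, 1) = 2)
Add(Add(17, Function('P')(-5, -3)), Mul(-99, Function('o')(Function('N')(-5)))) = Add(Add(17, Add(-2, Mul(-2, -5, -3))), Mul(-99, 2)) = Add(Add(17, Add(-2, -30)), -198) = Add(Add(17, -32), -198) = Add(-15, -198) = -213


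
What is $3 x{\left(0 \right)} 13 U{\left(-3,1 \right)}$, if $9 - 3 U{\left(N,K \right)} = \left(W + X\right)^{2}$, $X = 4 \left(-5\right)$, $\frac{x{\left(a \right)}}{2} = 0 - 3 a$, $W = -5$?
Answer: $0$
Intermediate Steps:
$x{\left(a \right)} = - 6 a$ ($x{\left(a \right)} = 2 \left(0 - 3 a\right) = 2 \left(- 3 a\right) = - 6 a$)
$X = -20$
$U{\left(N,K \right)} = - \frac{616}{3}$ ($U{\left(N,K \right)} = 3 - \frac{\left(-5 - 20\right)^{2}}{3} = 3 - \frac{\left(-25\right)^{2}}{3} = 3 - \frac{625}{3} = - \frac{616}{3}$)
$3 x{\left(0 \right)} 13 U{\left(-3,1 \right)} = 3 \left(\left(-6\right) 0\right) 13 \left(- \frac{616}{3}\right) = 3 \cdot 0 \cdot 13 \left(- \frac{616}{3}\right) = 0 \cdot 13 \left(- \frac{616}{3}\right) = 0 \left(- \frac{616}{3}\right) = 0$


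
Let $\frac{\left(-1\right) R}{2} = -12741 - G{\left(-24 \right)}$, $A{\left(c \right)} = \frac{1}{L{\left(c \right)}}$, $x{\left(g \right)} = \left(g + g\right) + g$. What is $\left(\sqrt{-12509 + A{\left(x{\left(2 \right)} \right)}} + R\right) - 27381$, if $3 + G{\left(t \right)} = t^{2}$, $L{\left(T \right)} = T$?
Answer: $-753 + \frac{i \sqrt{450318}}{6} \approx -753.0 + 111.84 i$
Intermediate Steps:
$x{\left(g \right)} = 3 g$ ($x{\left(g \right)} = 2 g + g = 3 g$)
$G{\left(t \right)} = -3 + t^{2}$
$A{\left(c \right)} = \frac{1}{c}$
$R = 26628$ ($R = - 2 \left(-12741 - \left(-3 + \left(-24\right)^{2}\right)\right) = - 2 \left(-12741 - \left(-3 + 576\right)\right) = - 2 \left(-12741 - 573\right) = \left(-2\right) \left(-13314\right) = 26628$)
$\left(\sqrt{-12509 + A{\left(x{\left(2 \right)} \right)}} + R\right) - 27381 = \left(\sqrt{-12509 + \frac{1}{3 \cdot 2}} + 26628\right) - 27381 = \left(\sqrt{-12509 + \frac{1}{6}} + 26628\right) - 27381 = \left(\sqrt{- \frac{75053}{6}} + 26628\right) - 27381 = \left(\frac{i \sqrt{450318}}{6} + 26628\right) - 27381 = \left(26628 + \frac{i \sqrt{450318}}{6}\right) - 27381 = -753 + \frac{i \sqrt{450318}}{6}$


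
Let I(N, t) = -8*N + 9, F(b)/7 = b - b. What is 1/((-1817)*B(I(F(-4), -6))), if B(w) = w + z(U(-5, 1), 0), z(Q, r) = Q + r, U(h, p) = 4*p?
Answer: -1/23621 ≈ -4.2335e-5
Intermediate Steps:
F(b) = 0 (F(b) = 7*(b - b) = 7*0 = 0)
I(N, t) = 9 - 8*N
B(w) = 4 + w (B(w) = w + (4*1 + 0) = w + (4 + 0) = w + 4 = 4 + w)
1/((-1817)*B(I(F(-4), -6))) = 1/((-1817)*(4 + (9 - 8*0))) = -1/(1817*(4 + (9 + 0))) = -1/(1817*(4 + 9)) = -1/1817/13 = -1/1817*1/13 = -1/23621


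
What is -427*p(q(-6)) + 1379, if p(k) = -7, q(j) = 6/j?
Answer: 4368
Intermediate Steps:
-427*p(q(-6)) + 1379 = -427*(-7) + 1379 = 2989 + 1379 = 4368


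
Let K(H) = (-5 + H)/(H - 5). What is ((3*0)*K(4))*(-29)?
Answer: 0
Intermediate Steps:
K(H) = 1 (K(H) = (-5 + H)/(-5 + H) = 1)
((3*0)*K(4))*(-29) = ((3*0)*1)*(-29) = (0*1)*(-29) = 0*(-29) = 0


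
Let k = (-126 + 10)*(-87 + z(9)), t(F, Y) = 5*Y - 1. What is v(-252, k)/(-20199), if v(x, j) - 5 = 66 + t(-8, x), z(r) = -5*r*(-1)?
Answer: 1190/20199 ≈ 0.058914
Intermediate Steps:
z(r) = 5*r
t(F, Y) = -1 + 5*Y
k = 4872 (k = (-126 + 10)*(-87 + 5*9) = -116*(-87 + 45) = -116*(-42) = 4872)
v(x, j) = 70 + 5*x (v(x, j) = 5 + (66 + (-1 + 5*x)) = 5 + (65 + 5*x) = 70 + 5*x)
v(-252, k)/(-20199) = (70 + 5*(-252))/(-20199) = (70 - 1260)*(-1/20199) = -1190*(-1/20199) = 1190/20199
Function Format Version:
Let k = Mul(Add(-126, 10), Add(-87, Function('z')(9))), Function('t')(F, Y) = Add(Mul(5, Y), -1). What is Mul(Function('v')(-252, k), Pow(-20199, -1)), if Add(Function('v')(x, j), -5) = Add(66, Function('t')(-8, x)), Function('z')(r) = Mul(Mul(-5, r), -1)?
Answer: Rational(1190, 20199) ≈ 0.058914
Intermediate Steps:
Function('z')(r) = Mul(5, r)
Function('t')(F, Y) = Add(-1, Mul(5, Y))
k = 4872 (k = Mul(Add(-126, 10), Add(-87, Mul(5, 9))) = Mul(-116, Add(-87, 45)) = Mul(-116, -42) = 4872)
Function('v')(x, j) = Add(70, Mul(5, x)) (Function('v')(x, j) = Add(5, Add(66, Add(-1, Mul(5, x)))) = Add(5, Add(65, Mul(5, x))) = Add(70, Mul(5, x)))
Mul(Function('v')(-252, k), Pow(-20199, -1)) = Mul(Add(70, Mul(5, -252)), Pow(-20199, -1)) = Mul(Add(70, -1260), Rational(-1, 20199)) = Mul(-1190, Rational(-1, 20199)) = Rational(1190, 20199)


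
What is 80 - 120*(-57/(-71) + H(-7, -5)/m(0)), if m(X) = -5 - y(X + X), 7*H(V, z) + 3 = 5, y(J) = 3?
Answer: -5990/497 ≈ -12.052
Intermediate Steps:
H(V, z) = 2/7 (H(V, z) = -3/7 + (⅐)*5 = -3/7 + 5/7 = 2/7)
m(X) = -8 (m(X) = -5 - 1*3 = -5 - 3 = -8)
80 - 120*(-57/(-71) + H(-7, -5)/m(0)) = 80 - 120*(-57/(-71) + (2/7)/(-8)) = 80 - 120*(-57*(-1/71) + (2/7)*(-⅛)) = 80 - 120*(57/71 - 1/28) = 80 - 120*1525/1988 = 80 - 45750/497 = -5990/497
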